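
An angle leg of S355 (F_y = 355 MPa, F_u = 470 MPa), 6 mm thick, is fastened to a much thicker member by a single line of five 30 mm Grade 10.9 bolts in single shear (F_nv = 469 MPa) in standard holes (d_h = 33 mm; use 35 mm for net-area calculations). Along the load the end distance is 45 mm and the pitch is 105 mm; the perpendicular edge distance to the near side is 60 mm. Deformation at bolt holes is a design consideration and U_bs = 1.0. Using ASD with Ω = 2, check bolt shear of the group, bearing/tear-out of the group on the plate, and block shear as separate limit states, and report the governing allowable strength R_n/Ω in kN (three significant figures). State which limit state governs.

320 kN (block shear governs)

Bolt shear: A_b = π·30²/4 = 706.9 mm²; R_n = 469 × 706.9 × 5 × 1 / 1000 = 1658 kN → 1658 / 2 = 829 kN.
Bearing: edge l_c = 28.5, r_n = 96.44 kN; interior l_c = 72, r_n = 203 kN; R_n = 96.44 + 4·203 = 908.6 kN → 454 kN.
Block shear: A_gv = 2790, A_nv = 1845, A_nt = 255 mm²; R_n = min(0.6F_uA_nv, 0.6F_yA_gv) + U_bs·F_u·A_nt = 640.1 kN → 320 kN.
Block shear governs: 320 kN.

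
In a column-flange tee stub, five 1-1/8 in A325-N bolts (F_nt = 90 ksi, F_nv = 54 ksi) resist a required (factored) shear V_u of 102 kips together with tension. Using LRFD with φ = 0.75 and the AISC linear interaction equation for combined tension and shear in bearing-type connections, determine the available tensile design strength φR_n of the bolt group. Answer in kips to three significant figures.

A_b = π·1.125²/4 = 0.994 in²; f_rv = 102 / (5 × 0.994) = 20.52 ksi.
F'_nt = 1.3 F_nt − (F_nt / φF_nv) f_rv = 1.3·90 − (90/(0.75·54))·20.52 = 71.39 ksi, capped at F_nt → F'_nt = 71.39 ksi.
R_n = F'_nt · A_b · n = 71.39 × 0.994 × 5 = 354.8 kips.
Design strength φR_n = 0.75 × 354.8 = 266 kips.

266 kips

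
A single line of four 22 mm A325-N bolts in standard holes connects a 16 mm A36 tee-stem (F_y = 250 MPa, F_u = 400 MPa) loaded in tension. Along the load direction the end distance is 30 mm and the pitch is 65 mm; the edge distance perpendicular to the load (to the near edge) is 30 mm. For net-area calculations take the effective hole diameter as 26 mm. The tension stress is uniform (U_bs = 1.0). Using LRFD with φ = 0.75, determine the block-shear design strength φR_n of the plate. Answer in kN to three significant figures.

468 kN

Shear plane L_v = 30 + 3·65 = 225 mm; A_gv = 225 × 16 = 3600 mm².
A_nv = (225 − 3.5·26) × 16 = 2144 mm².
A_nt = (30 − 0.5·26) × 16 = 272 mm².
0.6 F_u A_nv = 514.6 kN; 0.6 F_y A_gv = 540 kN → shear rupture governs the shear term.
R_n = 514.6 + 1.0 × 400 × 272 / 1000 = 623.4 kN.
Design strength φR_n = 0.75 × 623.4 = 468 kN.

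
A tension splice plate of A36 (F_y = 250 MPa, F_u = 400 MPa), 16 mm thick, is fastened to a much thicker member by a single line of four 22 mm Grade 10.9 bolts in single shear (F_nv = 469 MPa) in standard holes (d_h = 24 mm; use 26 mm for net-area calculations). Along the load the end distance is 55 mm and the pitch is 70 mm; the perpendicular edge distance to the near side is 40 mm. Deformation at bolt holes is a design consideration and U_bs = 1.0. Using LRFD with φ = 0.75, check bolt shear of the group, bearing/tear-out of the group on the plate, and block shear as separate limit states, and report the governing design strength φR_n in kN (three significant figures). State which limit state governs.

Bolt shear: A_b = π·22²/4 = 380.1 mm²; R_n = 469 × 380.1 × 4 × 1 / 1000 = 713.1 kN → 0.75 × 713.1 = 535 kN.
Bearing: edge l_c = 43, r_n = 330.2 kN; interior l_c = 46, r_n = 337.9 kN; R_n = 330.2 + 3·337.9 = 1344 kN → 1010 kN.
Block shear: A_gv = 4240, A_nv = 2784, A_nt = 432 mm²; R_n = min(0.6F_uA_nv, 0.6F_yA_gv) + U_bs·F_u·A_nt = 808.8 kN → 607 kN.
Bolt shear governs: 535 kN.

535 kN (bolt shear governs)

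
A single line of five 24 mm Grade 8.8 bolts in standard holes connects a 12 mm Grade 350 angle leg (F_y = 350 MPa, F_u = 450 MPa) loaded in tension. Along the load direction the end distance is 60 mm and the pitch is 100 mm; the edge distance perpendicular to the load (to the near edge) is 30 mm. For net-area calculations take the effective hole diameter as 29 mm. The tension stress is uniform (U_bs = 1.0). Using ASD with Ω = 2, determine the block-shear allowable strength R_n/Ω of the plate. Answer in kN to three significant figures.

Shear plane L_v = 60 + 4·100 = 460 mm; A_gv = 460 × 12 = 5520 mm².
A_nv = (460 − 4.5·29) × 12 = 3954 mm².
A_nt = (30 − 0.5·29) × 12 = 186 mm².
0.6 F_u A_nv = 1068 kN; 0.6 F_y A_gv = 1159 kN → shear rupture governs the shear term.
R_n = 1068 + 1.0 × 450 × 186 / 1000 = 1151 kN.
Allowable strength R_n/Ω = 1151 / 2 = 576 kN.

576 kN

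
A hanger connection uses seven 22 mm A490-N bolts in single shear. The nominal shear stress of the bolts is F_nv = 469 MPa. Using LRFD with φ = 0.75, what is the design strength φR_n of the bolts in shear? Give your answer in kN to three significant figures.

936 kN

A_b = π × 22² / 4 = 380.1 mm².
R_n = F_nv · A_b · n · n_s = 469 × 380.1 × 7 × 1 / 1000 = 1248 kN.
Design strength φR_n = 0.75 × 1248 = 936 kN.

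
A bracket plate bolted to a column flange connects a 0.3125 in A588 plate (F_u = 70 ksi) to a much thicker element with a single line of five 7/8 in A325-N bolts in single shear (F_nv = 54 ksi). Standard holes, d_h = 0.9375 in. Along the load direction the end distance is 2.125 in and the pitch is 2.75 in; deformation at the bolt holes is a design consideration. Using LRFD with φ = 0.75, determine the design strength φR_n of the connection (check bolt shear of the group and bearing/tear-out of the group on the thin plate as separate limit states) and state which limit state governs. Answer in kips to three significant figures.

122 kips (bolt shear governs)

Bolt shear: A_b = π·0.875²/4 = 0.6013 in²; R_n = 54 × 0.6013 × 5 × 1 = 162.4 kips → 0.75 × 162.4 = 122 kips.
Bearing (1.2 l_c t F_u ≤ 2.4 d t F_u): upper limit = 2.4·0.875·0.3125·70 = 45.94 kips.
  Edge l_c = 2.125 − 0.9375/2 = 1.656 → r_n = 43.48 kips; interior l_c = 2.75 − 0.9375 = 1.812 → r_n = 45.94 kips.
  R_n,bearing = 1·43.48 + 4·45.94 = 227.2 kips → 0.75 × 227.2 = 170 kips.
Bolt shear governs: 122 kips.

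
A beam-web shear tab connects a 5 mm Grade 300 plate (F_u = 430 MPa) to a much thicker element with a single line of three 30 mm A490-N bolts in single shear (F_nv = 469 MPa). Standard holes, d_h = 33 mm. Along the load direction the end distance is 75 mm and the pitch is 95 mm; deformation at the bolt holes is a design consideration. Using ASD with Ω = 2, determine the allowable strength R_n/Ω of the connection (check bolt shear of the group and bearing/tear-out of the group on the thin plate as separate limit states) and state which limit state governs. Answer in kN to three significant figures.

Bolt shear: A_b = π·30²/4 = 706.9 mm²; R_n = 469 × 706.9 × 3 × 1 / 1000 = 994.5 kN → 994.5 / 2 = 497 kN.
Bearing (1.2 l_c t F_u ≤ 2.4 d t F_u): upper limit = 2.4·30·5·430 / 1000 = 154.8 kN.
  Edge l_c = 75 − 33/2 = 58.5 → r_n = 150.9 kN; interior l_c = 95 − 33 = 62 → r_n = 154.8 kN.
  R_n,bearing = 1·150.9 + 2·154.8 = 460.5 kN → 460.5 / 2 = 230 kN.
Bearing governs: 230 kN.

230 kN (bearing governs)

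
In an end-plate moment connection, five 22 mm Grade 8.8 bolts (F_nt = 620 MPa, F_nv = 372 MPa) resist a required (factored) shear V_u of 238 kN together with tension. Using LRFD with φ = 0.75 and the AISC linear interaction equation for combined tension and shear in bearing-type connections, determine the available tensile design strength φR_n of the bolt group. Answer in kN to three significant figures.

752 kN

A_b = π·22²/4 = 380.1 mm²; f_rv = 238 × 1000 / (5 × 380.1) = 125.2 MPa.
F'_nt = 1.3 F_nt − (F_nt / φF_nv) f_rv = 1.3·620 − (620/(0.75·372))·125.2 = 527.7 MPa, capped at F_nt → F'_nt = 527.7 MPa.
R_n = F'_nt · A_b · n = 527.7 × 380.1 × 5 / 1000 = 1003 kN.
Design strength φR_n = 0.75 × 1003 = 752 kN.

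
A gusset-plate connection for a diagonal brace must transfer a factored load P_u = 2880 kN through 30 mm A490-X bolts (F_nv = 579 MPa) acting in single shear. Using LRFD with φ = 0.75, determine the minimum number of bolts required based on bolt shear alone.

A_b = π·30²/4 = 706.9 mm².
Per-bolt design strength φR_n = 0.75 × 579 × 706.9 × 1 / 1000 = 307 kN.
n ≥ 2880 / 307 = 9.383 → use 10 bolts.

10 bolts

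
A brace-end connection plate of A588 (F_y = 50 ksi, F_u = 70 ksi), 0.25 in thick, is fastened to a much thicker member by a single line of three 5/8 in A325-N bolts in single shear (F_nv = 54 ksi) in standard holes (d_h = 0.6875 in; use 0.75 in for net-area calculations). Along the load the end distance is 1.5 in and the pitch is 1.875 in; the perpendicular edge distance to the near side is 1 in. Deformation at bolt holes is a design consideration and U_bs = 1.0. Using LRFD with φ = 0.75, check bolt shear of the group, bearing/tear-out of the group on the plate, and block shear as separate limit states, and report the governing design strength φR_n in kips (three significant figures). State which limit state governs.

34.8 kips (block shear governs)

Bolt shear: A_b = π·0.625²/4 = 0.3068 in²; R_n = 54 × 0.3068 × 3 × 1 = 49.7 kips → 0.75 × 49.7 = 37.3 kips.
Bearing: edge l_c = 1.156, r_n = 24.28 kips; interior l_c = 1.188, r_n = 24.94 kips; R_n = 24.28 + 2·24.94 = 74.16 kips → 55.6 kips.
Block shear: A_gv = 1.312, A_nv = 0.8438, A_nt = 0.1562 in²; R_n = min(0.6F_uA_nv, 0.6F_yA_gv) + U_bs·F_u·A_nt = 46.38 kips → 34.8 kips.
Block shear governs: 34.8 kips.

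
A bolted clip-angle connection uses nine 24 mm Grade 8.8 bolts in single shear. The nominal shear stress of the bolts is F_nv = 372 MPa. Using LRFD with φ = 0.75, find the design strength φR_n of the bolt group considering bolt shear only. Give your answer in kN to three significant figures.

1140 kN

A_b = π × 24² / 4 = 452.4 mm².
R_n = F_nv · A_b · n · n_s = 372 × 452.4 × 9 × 1 / 1000 = 1515 kN.
Design strength φR_n = 0.75 × 1515 = 1140 kN.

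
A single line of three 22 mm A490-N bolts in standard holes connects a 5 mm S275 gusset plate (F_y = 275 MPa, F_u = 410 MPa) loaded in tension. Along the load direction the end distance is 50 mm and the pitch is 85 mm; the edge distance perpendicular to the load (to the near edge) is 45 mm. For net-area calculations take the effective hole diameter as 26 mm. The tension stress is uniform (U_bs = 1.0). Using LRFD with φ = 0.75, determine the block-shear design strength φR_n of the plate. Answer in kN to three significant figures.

185 kN

Shear plane L_v = 50 + 2·85 = 220 mm; A_gv = 220 × 5 = 1100 mm².
A_nv = (220 − 2.5·26) × 5 = 775 mm².
A_nt = (45 − 0.5·26) × 5 = 160 mm².
0.6 F_u A_nv = 190.7 kN; 0.6 F_y A_gv = 181.5 kN → shear yielding governs the shear term.
R_n = 181.5 + 1.0 × 410 × 160 / 1000 = 247.1 kN.
Design strength φR_n = 0.75 × 247.1 = 185 kN.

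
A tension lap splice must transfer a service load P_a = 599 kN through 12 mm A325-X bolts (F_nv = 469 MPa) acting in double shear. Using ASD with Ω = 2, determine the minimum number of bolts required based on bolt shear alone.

12 bolts

A_b = π·12²/4 = 113.1 mm².
Per-bolt allowable strength R_n/Ω = 469 × 113.1 × 2 / 1000 / 2 = 53.04 kN.
n ≥ 599 / 53.04 = 11.29 → use 12 bolts.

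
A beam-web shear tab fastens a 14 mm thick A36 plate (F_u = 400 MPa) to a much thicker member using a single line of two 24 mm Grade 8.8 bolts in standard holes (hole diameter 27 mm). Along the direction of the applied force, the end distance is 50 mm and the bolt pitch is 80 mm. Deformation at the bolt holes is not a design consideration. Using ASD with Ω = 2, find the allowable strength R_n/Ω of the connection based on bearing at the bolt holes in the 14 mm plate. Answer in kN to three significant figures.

Per bolt r_n = 1.5 l_c t F_u ≤ 3.0 d t F_u; upper limit = 3.0 × 24 × 14 × 400 / 1000 = 403.2 kN.
Edge bolt: l_c = 50 − 27/2 = 36.5 mm → 1.5 × 36.5 × 14 × 400 / 1000 = 306.6 → r_n = 306.6 kN.
Interior bolts: l_c = 80 − 27 = 53 mm → 1.5 × 53 × 14 × 400 / 1000 = 445.2 → r_n = 403.2 kN.
R_n = 1 × 306.6 + 1 × 403.2 = 709.8 kN.
Allowable strength R_n/Ω = 709.8 / 2 = 355 kN.

355 kN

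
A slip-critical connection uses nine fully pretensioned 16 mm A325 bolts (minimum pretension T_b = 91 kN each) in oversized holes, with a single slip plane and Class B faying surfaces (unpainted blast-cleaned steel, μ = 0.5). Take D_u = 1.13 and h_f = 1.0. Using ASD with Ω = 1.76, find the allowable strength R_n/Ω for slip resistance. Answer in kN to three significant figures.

R_n = μ · D_u · h_f · T_b · n_s · n_b = 0.5 × 1.13 × 1.0 × 91 × 1 × 9 = 462.7 kN.
Allowable strength R_n/Ω = 462.7 / 1.76 = 263 kN.

263 kN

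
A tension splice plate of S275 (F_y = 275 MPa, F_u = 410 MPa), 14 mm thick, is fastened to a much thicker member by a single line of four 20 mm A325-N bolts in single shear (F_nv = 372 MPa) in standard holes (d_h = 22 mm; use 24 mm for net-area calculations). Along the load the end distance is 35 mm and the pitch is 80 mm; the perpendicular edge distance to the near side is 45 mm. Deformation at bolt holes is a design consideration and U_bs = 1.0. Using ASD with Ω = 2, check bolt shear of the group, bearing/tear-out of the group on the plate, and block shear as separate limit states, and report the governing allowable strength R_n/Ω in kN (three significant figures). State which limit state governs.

Bolt shear: A_b = π·20²/4 = 314.2 mm²; R_n = 372 × 314.2 × 4 × 1 / 1000 = 467.5 kN → 467.5 / 2 = 234 kN.
Bearing: edge l_c = 24, r_n = 165.3 kN; interior l_c = 58, r_n = 275.5 kN; R_n = 165.3 + 3·275.5 = 991.9 kN → 496 kN.
Block shear: A_gv = 3850, A_nv = 2674, A_nt = 462 mm²; R_n = min(0.6F_uA_nv, 0.6F_yA_gv) + U_bs·F_u·A_nt = 824.7 kN → 412 kN.
Bolt shear governs: 234 kN.

234 kN (bolt shear governs)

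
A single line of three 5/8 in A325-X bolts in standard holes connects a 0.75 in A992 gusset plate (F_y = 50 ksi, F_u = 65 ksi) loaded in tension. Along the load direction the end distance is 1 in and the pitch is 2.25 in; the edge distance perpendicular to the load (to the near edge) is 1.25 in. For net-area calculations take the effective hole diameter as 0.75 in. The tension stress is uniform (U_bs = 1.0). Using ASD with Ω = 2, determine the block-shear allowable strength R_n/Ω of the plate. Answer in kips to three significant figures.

74.3 kips

Shear plane L_v = 1 + 2·2.25 = 5.5 in; A_gv = 5.5 × 0.75 = 4.125 in².
A_nv = (5.5 − 2.5·0.75) × 0.75 = 2.719 in².
A_nt = (1.25 − 0.5·0.75) × 0.75 = 0.6562 in².
0.6 F_u A_nv = 106 kips; 0.6 F_y A_gv = 123.8 kips → shear rupture governs the shear term.
R_n = 106 + 1.0 × 65 × 0.6562 = 148.7 kips.
Allowable strength R_n/Ω = 148.7 / 2 = 74.3 kips.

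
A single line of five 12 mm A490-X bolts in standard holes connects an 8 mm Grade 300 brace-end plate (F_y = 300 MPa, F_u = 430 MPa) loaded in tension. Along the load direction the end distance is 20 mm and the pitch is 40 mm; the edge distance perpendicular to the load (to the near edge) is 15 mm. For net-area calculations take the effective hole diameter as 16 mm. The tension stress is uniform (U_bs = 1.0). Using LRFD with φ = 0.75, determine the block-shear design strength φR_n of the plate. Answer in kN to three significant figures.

185 kN

Shear plane L_v = 20 + 4·40 = 180 mm; A_gv = 180 × 8 = 1440 mm².
A_nv = (180 − 4.5·16) × 8 = 864 mm².
A_nt = (15 − 0.5·16) × 8 = 56 mm².
0.6 F_u A_nv = 222.9 kN; 0.6 F_y A_gv = 259.2 kN → shear rupture governs the shear term.
R_n = 222.9 + 1.0 × 430 × 56 / 1000 = 247 kN.
Design strength φR_n = 0.75 × 247 = 185 kN.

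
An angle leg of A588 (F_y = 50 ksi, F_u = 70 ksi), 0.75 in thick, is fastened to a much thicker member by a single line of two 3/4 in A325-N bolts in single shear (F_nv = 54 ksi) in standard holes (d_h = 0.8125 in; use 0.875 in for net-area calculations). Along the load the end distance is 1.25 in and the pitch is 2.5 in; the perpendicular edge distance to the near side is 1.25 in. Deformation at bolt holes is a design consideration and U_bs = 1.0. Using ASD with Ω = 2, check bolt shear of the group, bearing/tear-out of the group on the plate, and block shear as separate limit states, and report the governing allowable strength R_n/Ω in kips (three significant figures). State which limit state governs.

23.9 kips (bolt shear governs)

Bolt shear: A_b = π·0.75²/4 = 0.4418 in²; R_n = 54 × 0.4418 × 2 × 1 = 47.71 kips → 47.71 / 2 = 23.9 kips.
Bearing: edge l_c = 0.8438, r_n = 53.16 kips; interior l_c = 1.688, r_n = 94.5 kips; R_n = 53.16 + 1·94.5 = 147.7 kips → 73.8 kips.
Block shear: A_gv = 2.812, A_nv = 1.828, A_nt = 0.6094 in²; R_n = min(0.6F_uA_nv, 0.6F_yA_gv) + U_bs·F_u·A_nt = 119.4 kips → 59.7 kips.
Bolt shear governs: 23.9 kips.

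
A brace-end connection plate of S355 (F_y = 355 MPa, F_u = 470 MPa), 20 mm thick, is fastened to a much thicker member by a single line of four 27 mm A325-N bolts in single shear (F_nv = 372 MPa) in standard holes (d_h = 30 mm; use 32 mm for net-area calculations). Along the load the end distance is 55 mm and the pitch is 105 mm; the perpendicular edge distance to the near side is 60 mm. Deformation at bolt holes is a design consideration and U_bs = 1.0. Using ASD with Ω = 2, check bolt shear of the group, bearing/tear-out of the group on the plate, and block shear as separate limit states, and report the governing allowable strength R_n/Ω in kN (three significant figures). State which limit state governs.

Bolt shear: A_b = π·27²/4 = 572.6 mm²; R_n = 372 × 572.6 × 4 × 1 / 1000 = 852 kN → 852 / 2 = 426 kN.
Bearing: edge l_c = 40, r_n = 451.2 kN; interior l_c = 75, r_n = 609.1 kN; R_n = 451.2 + 3·609.1 = 2279 kN → 1140 kN.
Block shear: A_gv = 7400, A_nv = 5160, A_nt = 880 mm²; R_n = min(0.6F_uA_nv, 0.6F_yA_gv) + U_bs·F_u·A_nt = 1869 kN → 934 kN.
Bolt shear governs: 426 kN.

426 kN (bolt shear governs)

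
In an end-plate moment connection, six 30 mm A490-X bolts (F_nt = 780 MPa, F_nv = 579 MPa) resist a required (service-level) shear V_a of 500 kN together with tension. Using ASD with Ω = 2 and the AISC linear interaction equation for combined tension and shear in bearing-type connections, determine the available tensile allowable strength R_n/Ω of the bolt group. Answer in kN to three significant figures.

1480 kN

A_b = π·30²/4 = 706.9 mm²; f_rv = 500 × 1000 / (6 × 706.9) = 117.9 MPa.
F'_nt = 1.3 F_nt − (Ω F_nt / F_nv) f_rv = 1.3·780 − (2·780/579)·117.9 = 696.4 MPa, capped at F_nt → F'_nt = 696.4 MPa.
R_n = F'_nt · A_b · n = 696.4 × 706.9 × 6 / 1000 = 2953 kN.
Allowable strength R_n/Ω = 2953 / 2 = 1480 kN.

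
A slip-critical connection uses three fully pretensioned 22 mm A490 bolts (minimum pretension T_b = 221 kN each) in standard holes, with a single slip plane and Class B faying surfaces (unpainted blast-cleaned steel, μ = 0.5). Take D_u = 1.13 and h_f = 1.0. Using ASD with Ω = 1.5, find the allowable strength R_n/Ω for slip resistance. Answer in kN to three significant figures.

R_n = μ · D_u · h_f · T_b · n_s · n_b = 0.5 × 1.13 × 1.0 × 221 × 1 × 3 = 374.6 kN.
Allowable strength R_n/Ω = 374.6 / 1.5 = 250 kN.

250 kN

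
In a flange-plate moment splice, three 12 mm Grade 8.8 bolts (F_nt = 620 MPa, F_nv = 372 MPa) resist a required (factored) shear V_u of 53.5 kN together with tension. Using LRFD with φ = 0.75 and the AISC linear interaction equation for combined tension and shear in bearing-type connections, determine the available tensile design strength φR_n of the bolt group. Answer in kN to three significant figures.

116 kN

A_b = π·12²/4 = 113.1 mm²; f_rv = 53.5 × 1000 / (3 × 113.1) = 157.7 MPa.
F'_nt = 1.3 F_nt − (F_nt / φF_nv) f_rv = 1.3·620 − (620/(0.75·372))·157.7 = 455.6 MPa, capped at F_nt → F'_nt = 455.6 MPa.
R_n = F'_nt · A_b · n = 455.6 × 113.1 × 3 / 1000 = 154.6 kN.
Design strength φR_n = 0.75 × 154.6 = 116 kN.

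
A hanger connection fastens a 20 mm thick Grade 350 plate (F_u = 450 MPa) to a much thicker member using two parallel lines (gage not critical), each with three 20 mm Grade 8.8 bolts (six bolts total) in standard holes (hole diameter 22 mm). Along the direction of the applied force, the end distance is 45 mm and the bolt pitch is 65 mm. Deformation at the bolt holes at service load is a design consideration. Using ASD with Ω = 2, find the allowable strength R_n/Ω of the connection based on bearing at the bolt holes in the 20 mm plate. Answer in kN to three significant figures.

1230 kN

Per bolt r_n = 1.2 l_c t F_u ≤ 2.4 d t F_u; upper limit = 2.4 × 20 × 20 × 450 / 1000 = 432 kN.
Edge bolt: l_c = 45 − 22/2 = 34 mm → 1.2 × 34 × 20 × 450 / 1000 = 367.2 → r_n = 367.2 kN.
Interior bolts: l_c = 65 − 22 = 43 mm → 1.2 × 43 × 20 × 450 / 1000 = 464.4 → r_n = 432 kN.
R_n = 2 × 367.2 + 4 × 432 = 2462 kN.
Allowable strength R_n/Ω = 2462 / 2 = 1230 kN.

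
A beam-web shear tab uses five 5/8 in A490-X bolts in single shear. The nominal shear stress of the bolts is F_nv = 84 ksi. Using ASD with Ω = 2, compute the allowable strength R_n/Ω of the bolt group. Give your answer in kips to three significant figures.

A_b = π × 0.625² / 4 = 0.3068 in².
R_n = F_nv · A_b · n · n_s = 84 × 0.3068 × 5 × 1 = 128.9 kips.
Allowable strength R_n/Ω = 128.9 / 2 = 64.4 kips.

64.4 kips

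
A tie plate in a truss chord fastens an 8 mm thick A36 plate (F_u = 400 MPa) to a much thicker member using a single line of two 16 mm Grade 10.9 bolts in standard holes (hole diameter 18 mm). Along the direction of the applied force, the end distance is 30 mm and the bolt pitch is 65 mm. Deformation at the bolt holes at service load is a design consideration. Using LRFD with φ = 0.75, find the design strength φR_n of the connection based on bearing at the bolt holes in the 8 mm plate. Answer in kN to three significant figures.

153 kN

Per bolt r_n = 1.2 l_c t F_u ≤ 2.4 d t F_u; upper limit = 2.4 × 16 × 8 × 400 / 1000 = 122.9 kN.
Edge bolt: l_c = 30 − 18/2 = 21 mm → 1.2 × 21 × 8 × 400 / 1000 = 80.64 → r_n = 80.64 kN.
Interior bolts: l_c = 65 − 18 = 47 mm → 1.2 × 47 × 8 × 400 / 1000 = 180.5 → r_n = 122.9 kN.
R_n = 1 × 80.64 + 1 × 122.9 = 203.5 kN.
Design strength φR_n = 0.75 × 203.5 = 153 kN.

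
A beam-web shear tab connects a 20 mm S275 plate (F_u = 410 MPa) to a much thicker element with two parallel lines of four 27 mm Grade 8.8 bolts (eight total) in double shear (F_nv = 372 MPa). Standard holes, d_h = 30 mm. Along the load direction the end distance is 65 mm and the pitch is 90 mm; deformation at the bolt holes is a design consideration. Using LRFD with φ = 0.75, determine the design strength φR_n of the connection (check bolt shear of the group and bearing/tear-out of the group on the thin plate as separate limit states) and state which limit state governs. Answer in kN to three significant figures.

2560 kN (bolt shear governs)

Bolt shear: A_b = π·27²/4 = 572.6 mm²; R_n = 372 × 572.6 × 8 × 2 / 1000 = 3408 kN → 0.75 × 3408 = 2560 kN.
Bearing (1.2 l_c t F_u ≤ 2.4 d t F_u): upper limit = 2.4·27·20·410 / 1000 = 531.4 kN.
  Edge l_c = 65 − 30/2 = 50 → r_n = 492 kN; interior l_c = 90 − 30 = 60 → r_n = 531.4 kN.
  R_n,bearing = 2·492 + 6·531.4 = 4172 kN → 0.75 × 4172 = 3130 kN.
Bolt shear governs: 2560 kN.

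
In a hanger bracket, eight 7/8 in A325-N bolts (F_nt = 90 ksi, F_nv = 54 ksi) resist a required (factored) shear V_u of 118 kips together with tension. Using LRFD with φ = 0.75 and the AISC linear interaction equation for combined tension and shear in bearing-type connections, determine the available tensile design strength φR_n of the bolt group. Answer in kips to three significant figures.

225 kips

A_b = π·0.875²/4 = 0.6013 in²; f_rv = 118 / (8 × 0.6013) = 24.53 ksi.
F'_nt = 1.3 F_nt − (F_nt / φF_nv) f_rv = 1.3·90 − (90/(0.75·54))·24.53 = 62.49 ksi, capped at F_nt → F'_nt = 62.49 ksi.
R_n = F'_nt · A_b · n = 62.49 × 0.6013 × 8 = 300.6 kips.
Design strength φR_n = 0.75 × 300.6 = 225 kips.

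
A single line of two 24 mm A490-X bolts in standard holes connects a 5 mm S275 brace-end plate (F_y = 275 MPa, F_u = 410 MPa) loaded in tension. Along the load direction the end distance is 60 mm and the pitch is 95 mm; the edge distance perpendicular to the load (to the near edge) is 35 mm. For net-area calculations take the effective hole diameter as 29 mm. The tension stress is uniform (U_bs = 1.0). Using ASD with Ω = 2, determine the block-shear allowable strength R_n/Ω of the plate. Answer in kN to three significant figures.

85 kN

Shear plane L_v = 60 + 1·95 = 155 mm; A_gv = 155 × 5 = 775 mm².
A_nv = (155 − 1.5·29) × 5 = 557.5 mm².
A_nt = (35 − 0.5·29) × 5 = 102.5 mm².
0.6 F_u A_nv = 137.1 kN; 0.6 F_y A_gv = 127.9 kN → shear yielding governs the shear term.
R_n = 127.9 + 1.0 × 410 × 102.5 / 1000 = 169.9 kN.
Allowable strength R_n/Ω = 169.9 / 2 = 85 kN.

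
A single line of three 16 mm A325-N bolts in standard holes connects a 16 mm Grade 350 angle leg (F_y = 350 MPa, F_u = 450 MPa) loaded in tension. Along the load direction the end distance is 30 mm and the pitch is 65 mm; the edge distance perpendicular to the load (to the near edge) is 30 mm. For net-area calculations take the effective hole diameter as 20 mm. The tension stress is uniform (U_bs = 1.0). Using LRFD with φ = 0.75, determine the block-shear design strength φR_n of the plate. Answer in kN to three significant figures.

Shear plane L_v = 30 + 2·65 = 160 mm; A_gv = 160 × 16 = 2560 mm².
A_nv = (160 − 2.5·20) × 16 = 1760 mm².
A_nt = (30 − 0.5·20) × 16 = 320 mm².
0.6 F_u A_nv = 475.2 kN; 0.6 F_y A_gv = 537.6 kN → shear rupture governs the shear term.
R_n = 475.2 + 1.0 × 450 × 320 / 1000 = 619.2 kN.
Design strength φR_n = 0.75 × 619.2 = 464 kN.

464 kN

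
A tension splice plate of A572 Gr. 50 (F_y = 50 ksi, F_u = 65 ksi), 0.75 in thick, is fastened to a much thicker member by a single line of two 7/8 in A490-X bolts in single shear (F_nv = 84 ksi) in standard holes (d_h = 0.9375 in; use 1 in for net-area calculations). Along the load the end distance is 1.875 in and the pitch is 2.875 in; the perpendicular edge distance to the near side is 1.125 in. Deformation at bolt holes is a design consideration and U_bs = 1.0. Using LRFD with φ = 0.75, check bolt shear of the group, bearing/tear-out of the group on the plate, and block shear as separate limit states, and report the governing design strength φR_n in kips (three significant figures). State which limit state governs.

75.8 kips (bolt shear governs)

Bolt shear: A_b = π·0.875²/4 = 0.6013 in²; R_n = 84 × 0.6013 × 2 × 1 = 101 kips → 0.75 × 101 = 75.8 kips.
Bearing: edge l_c = 1.406, r_n = 82.27 kips; interior l_c = 1.938, r_n = 102.4 kips; R_n = 82.27 + 1·102.4 = 184.6 kips → 138 kips.
Block shear: A_gv = 3.562, A_nv = 2.438, A_nt = 0.4688 in²; R_n = min(0.6F_uA_nv, 0.6F_yA_gv) + U_bs·F_u·A_nt = 125.5 kips → 94.1 kips.
Bolt shear governs: 75.8 kips.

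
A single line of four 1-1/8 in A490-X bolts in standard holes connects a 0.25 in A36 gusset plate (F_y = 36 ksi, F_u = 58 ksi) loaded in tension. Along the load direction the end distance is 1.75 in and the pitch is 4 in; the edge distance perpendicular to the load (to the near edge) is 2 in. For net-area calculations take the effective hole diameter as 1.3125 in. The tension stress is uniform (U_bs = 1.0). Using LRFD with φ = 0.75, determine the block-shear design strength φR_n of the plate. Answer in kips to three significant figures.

70.3 kips

Shear plane L_v = 1.75 + 3·4 = 13.75 in; A_gv = 13.75 × 0.25 = 3.438 in².
A_nv = (13.75 − 3.5·1.3125) × 0.25 = 2.289 in².
A_nt = (2 − 0.5·1.3125) × 0.25 = 0.3359 in².
0.6 F_u A_nv = 79.66 kips; 0.6 F_y A_gv = 74.25 kips → shear yielding governs the shear term.
R_n = 74.25 + 1.0 × 58 × 0.3359 = 93.73 kips.
Design strength φR_n = 0.75 × 93.73 = 70.3 kips.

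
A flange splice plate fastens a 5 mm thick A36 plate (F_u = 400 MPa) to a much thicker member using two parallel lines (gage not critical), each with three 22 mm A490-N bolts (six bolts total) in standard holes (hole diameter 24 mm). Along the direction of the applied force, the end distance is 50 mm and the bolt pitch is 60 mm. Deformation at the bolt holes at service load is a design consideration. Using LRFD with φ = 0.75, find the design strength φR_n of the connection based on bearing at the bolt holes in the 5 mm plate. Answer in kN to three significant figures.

396 kN

Per bolt r_n = 1.2 l_c t F_u ≤ 2.4 d t F_u; upper limit = 2.4 × 22 × 5 × 400 / 1000 = 105.6 kN.
Edge bolt: l_c = 50 − 24/2 = 38 mm → 1.2 × 38 × 5 × 400 / 1000 = 91.2 → r_n = 91.2 kN.
Interior bolts: l_c = 60 − 24 = 36 mm → 1.2 × 36 × 5 × 400 / 1000 = 86.4 → r_n = 86.4 kN.
R_n = 2 × 91.2 + 4 × 86.4 = 528 kN.
Design strength φR_n = 0.75 × 528 = 396 kN.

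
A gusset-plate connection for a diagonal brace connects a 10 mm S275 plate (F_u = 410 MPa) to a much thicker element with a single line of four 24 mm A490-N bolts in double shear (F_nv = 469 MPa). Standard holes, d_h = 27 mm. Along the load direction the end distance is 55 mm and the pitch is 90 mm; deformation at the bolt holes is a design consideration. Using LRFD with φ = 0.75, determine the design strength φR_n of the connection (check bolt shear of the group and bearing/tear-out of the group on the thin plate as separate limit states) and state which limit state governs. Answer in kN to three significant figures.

Bolt shear: A_b = π·24²/4 = 452.4 mm²; R_n = 469 × 452.4 × 4 × 2 / 1000 = 1697 kN → 0.75 × 1697 = 1270 kN.
Bearing (1.2 l_c t F_u ≤ 2.4 d t F_u): upper limit = 2.4·24·10·410 / 1000 = 236.2 kN.
  Edge l_c = 55 − 27/2 = 41.5 → r_n = 204.2 kN; interior l_c = 90 − 27 = 63 → r_n = 236.2 kN.
  R_n,bearing = 1·204.2 + 3·236.2 = 912.7 kN → 0.75 × 912.7 = 684 kN.
Bearing governs: 684 kN.

684 kN (bearing governs)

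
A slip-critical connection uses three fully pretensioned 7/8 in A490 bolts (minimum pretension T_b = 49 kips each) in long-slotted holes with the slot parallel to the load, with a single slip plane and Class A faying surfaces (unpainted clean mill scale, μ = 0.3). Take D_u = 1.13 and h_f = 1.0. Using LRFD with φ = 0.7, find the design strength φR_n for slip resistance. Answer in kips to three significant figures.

34.9 kips

R_n = μ · D_u · h_f · T_b · n_s · n_b = 0.3 × 1.13 × 1.0 × 49 × 1 × 3 = 49.83 kips.
Design strength φR_n = 0.7 × 49.83 = 34.9 kips.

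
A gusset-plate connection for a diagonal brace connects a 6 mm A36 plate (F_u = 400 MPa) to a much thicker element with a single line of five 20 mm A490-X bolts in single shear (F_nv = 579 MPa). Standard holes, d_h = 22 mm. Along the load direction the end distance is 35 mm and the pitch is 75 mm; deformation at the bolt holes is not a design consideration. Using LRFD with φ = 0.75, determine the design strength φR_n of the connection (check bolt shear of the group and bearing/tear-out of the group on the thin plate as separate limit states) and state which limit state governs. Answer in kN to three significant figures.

Bolt shear: A_b = π·20²/4 = 314.2 mm²; R_n = 579 × 314.2 × 5 × 1 / 1000 = 909.5 kN → 0.75 × 909.5 = 682 kN.
Bearing (1.5 l_c t F_u ≤ 3.0 d t F_u): upper limit = 3.0·20·6·400 / 1000 = 144 kN.
  Edge l_c = 35 − 22/2 = 24 → r_n = 86.4 kN; interior l_c = 75 − 22 = 53 → r_n = 144 kN.
  R_n,bearing = 1·86.4 + 4·144 = 662.4 kN → 0.75 × 662.4 = 497 kN.
Bearing governs: 497 kN.

497 kN (bearing governs)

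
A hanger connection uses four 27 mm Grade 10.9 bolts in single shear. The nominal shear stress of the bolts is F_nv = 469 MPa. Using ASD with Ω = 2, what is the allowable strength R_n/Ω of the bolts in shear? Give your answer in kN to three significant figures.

537 kN

A_b = π × 27² / 4 = 572.6 mm².
R_n = F_nv · A_b · n · n_s = 469 × 572.6 × 4 × 1 / 1000 = 1074 kN.
Allowable strength R_n/Ω = 1074 / 2 = 537 kN.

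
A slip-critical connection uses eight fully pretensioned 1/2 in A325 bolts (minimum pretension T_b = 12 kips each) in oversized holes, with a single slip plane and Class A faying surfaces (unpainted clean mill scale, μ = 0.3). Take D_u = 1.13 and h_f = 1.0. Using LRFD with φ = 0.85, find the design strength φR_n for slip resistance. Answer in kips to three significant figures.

R_n = μ · D_u · h_f · T_b · n_s · n_b = 0.3 × 1.13 × 1.0 × 12 × 1 × 8 = 32.54 kips.
Design strength φR_n = 0.85 × 32.54 = 27.7 kips.

27.7 kips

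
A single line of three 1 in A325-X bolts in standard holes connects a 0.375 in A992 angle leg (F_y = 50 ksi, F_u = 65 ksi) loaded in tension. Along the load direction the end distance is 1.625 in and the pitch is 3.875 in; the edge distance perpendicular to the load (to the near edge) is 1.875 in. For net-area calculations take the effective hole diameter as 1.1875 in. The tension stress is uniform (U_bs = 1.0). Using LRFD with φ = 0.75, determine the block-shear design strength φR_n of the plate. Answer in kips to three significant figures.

93.7 kips

Shear plane L_v = 1.625 + 2·3.875 = 9.375 in; A_gv = 9.375 × 0.375 = 3.516 in².
A_nv = (9.375 − 2.5·1.1875) × 0.375 = 2.402 in².
A_nt = (1.875 − 0.5·1.1875) × 0.375 = 0.4805 in².
0.6 F_u A_nv = 93.69 kips; 0.6 F_y A_gv = 105.5 kips → shear rupture governs the shear term.
R_n = 93.69 + 1.0 × 65 × 0.4805 = 124.9 kips.
Design strength φR_n = 0.75 × 124.9 = 93.7 kips.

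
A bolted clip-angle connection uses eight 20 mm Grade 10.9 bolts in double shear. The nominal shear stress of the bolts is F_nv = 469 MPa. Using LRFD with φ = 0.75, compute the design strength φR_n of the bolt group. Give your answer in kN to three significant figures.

A_b = π × 20² / 4 = 314.2 mm².
R_n = F_nv · A_b · n · n_s = 469 × 314.2 × 8 × 2 / 1000 = 2357 kN.
Design strength φR_n = 0.75 × 2357 = 1770 kN.

1770 kN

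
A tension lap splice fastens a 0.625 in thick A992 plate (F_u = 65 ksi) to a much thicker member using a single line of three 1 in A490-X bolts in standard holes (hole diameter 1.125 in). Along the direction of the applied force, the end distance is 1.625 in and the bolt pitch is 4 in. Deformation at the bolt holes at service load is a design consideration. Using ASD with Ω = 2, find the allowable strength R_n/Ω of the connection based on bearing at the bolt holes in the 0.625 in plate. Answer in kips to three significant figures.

123 kips

Per bolt r_n = 1.2 l_c t F_u ≤ 2.4 d t F_u; upper limit = 2.4 × 1 × 0.625 × 65 = 97.5 kips.
Edge bolt: l_c = 1.625 − 1.125/2 = 1.062 in → 1.2 × 1.062 × 0.625 × 65 = 51.8 → r_n = 51.8 kips.
Interior bolts: l_c = 4 − 1.125 = 2.875 in → 1.2 × 2.875 × 0.625 × 65 = 140.2 → r_n = 97.5 kips.
R_n = 1 × 51.8 + 2 × 97.5 = 246.8 kips.
Allowable strength R_n/Ω = 246.8 / 2 = 123 kips.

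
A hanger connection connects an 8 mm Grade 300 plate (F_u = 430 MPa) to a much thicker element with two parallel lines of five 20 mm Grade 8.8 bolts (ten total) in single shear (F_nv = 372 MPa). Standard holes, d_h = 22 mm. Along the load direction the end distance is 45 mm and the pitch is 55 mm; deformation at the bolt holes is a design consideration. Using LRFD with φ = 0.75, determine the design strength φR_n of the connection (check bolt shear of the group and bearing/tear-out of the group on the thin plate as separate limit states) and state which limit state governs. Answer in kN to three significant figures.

877 kN (bolt shear governs)

Bolt shear: A_b = π·20²/4 = 314.2 mm²; R_n = 372 × 314.2 × 10 × 1 / 1000 = 1169 kN → 0.75 × 1169 = 877 kN.
Bearing (1.2 l_c t F_u ≤ 2.4 d t F_u): upper limit = 2.4·20·8·430 / 1000 = 165.1 kN.
  Edge l_c = 45 − 22/2 = 34 → r_n = 140.4 kN; interior l_c = 55 − 22 = 33 → r_n = 136.2 kN.
  R_n,bearing = 2·140.4 + 8·136.2 = 1370 kN → 0.75 × 1370 = 1030 kN.
Bolt shear governs: 877 kN.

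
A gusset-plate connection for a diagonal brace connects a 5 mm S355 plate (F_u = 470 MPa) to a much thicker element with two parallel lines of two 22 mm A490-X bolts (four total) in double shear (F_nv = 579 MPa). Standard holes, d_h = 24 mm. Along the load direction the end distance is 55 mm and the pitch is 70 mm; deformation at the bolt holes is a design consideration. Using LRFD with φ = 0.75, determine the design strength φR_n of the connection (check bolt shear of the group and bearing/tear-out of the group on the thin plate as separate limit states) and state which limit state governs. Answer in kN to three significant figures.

368 kN (bearing governs)

Bolt shear: A_b = π·22²/4 = 380.1 mm²; R_n = 579 × 380.1 × 4 × 2 / 1000 = 1761 kN → 0.75 × 1761 = 1320 kN.
Bearing (1.2 l_c t F_u ≤ 2.4 d t F_u): upper limit = 2.4·22·5·470 / 1000 = 124.1 kN.
  Edge l_c = 55 − 24/2 = 43 → r_n = 121.3 kN; interior l_c = 70 − 24 = 46 → r_n = 124.1 kN.
  R_n,bearing = 2·121.3 + 2·124.1 = 490.7 kN → 0.75 × 490.7 = 368 kN.
Bearing governs: 368 kN.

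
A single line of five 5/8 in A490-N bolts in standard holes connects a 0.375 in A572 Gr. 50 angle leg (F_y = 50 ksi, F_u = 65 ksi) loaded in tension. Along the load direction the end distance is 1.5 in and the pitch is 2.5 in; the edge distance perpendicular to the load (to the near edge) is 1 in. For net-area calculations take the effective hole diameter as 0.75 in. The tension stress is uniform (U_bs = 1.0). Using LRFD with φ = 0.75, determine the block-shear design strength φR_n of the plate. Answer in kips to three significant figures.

Shear plane L_v = 1.5 + 4·2.5 = 11.5 in; A_gv = 11.5 × 0.375 = 4.312 in².
A_nv = (11.5 − 4.5·0.75) × 0.375 = 3.047 in².
A_nt = (1 − 0.5·0.75) × 0.375 = 0.2344 in².
0.6 F_u A_nv = 118.8 kips; 0.6 F_y A_gv = 129.4 kips → shear rupture governs the shear term.
R_n = 118.8 + 1.0 × 65 × 0.2344 = 134.1 kips.
Design strength φR_n = 0.75 × 134.1 = 101 kips.

101 kips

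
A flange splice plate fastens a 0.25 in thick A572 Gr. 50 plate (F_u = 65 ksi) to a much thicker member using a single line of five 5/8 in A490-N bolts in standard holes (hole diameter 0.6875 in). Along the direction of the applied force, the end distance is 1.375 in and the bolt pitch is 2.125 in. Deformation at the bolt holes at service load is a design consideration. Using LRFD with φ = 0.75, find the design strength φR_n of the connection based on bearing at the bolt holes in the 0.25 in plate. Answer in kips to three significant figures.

Per bolt r_n = 1.2 l_c t F_u ≤ 2.4 d t F_u; upper limit = 2.4 × 0.625 × 0.25 × 65 = 24.38 kips.
Edge bolt: l_c = 1.375 − 0.6875/2 = 1.031 in → 1.2 × 1.031 × 0.25 × 65 = 20.11 → r_n = 20.11 kips.
Interior bolts: l_c = 2.125 − 0.6875 = 1.438 in → 1.2 × 1.438 × 0.25 × 65 = 28.03 → r_n = 24.38 kips.
R_n = 1 × 20.11 + 4 × 24.38 = 117.6 kips.
Design strength φR_n = 0.75 × 117.6 = 88.2 kips.

88.2 kips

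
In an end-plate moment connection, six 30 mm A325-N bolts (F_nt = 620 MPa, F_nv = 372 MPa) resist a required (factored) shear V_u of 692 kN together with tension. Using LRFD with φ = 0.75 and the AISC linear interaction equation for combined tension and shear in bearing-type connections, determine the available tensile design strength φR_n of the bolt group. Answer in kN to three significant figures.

A_b = π·30²/4 = 706.9 mm²; f_rv = 692 × 1000 / (6 × 706.9) = 163.2 MPa.
F'_nt = 1.3 F_nt − (F_nt / φF_nv) f_rv = 1.3·620 − (620/(0.75·372))·163.2 = 443.4 MPa, capped at F_nt → F'_nt = 443.4 MPa.
R_n = F'_nt · A_b · n = 443.4 × 706.9 × 6 / 1000 = 1881 kN.
Design strength φR_n = 0.75 × 1881 = 1410 kN.

1410 kN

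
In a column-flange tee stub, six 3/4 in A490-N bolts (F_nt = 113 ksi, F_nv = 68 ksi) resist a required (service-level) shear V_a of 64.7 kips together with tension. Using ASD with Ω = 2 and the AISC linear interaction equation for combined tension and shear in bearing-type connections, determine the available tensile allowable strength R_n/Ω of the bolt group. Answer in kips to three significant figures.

A_b = π·0.75²/4 = 0.4418 in²; f_rv = 64.7 / (6 × 0.4418) = 24.41 ksi.
F'_nt = 1.3 F_nt − (Ω F_nt / F_nv) f_rv = 1.3·113 − (2·113/68)·24.41 = 65.78 ksi, capped at F_nt → F'_nt = 65.78 ksi.
R_n = F'_nt · A_b · n = 65.78 × 0.4418 × 6 = 174.4 kips.
Allowable strength R_n/Ω = 174.4 / 2 = 87.2 kips.

87.2 kips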